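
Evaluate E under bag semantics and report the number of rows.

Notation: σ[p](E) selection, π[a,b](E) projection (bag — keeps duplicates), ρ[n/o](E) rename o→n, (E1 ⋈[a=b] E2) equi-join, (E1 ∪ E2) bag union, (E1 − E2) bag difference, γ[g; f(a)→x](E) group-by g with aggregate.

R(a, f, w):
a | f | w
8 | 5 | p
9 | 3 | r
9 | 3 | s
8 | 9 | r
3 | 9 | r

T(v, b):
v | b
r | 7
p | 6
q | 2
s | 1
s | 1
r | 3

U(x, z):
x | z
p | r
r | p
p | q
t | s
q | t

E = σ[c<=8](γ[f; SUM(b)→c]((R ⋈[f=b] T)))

Per-node cardinality:
  R → 5
  T → 6
  (R ⋈[f=b] T) → 2
  γ[f; SUM(b)→c]((R ⋈[f=b] T)) → 1
  σ[c<=8](γ[f; SUM(b)→c]((R ⋈[f=b] T))) → 1

|E| = 1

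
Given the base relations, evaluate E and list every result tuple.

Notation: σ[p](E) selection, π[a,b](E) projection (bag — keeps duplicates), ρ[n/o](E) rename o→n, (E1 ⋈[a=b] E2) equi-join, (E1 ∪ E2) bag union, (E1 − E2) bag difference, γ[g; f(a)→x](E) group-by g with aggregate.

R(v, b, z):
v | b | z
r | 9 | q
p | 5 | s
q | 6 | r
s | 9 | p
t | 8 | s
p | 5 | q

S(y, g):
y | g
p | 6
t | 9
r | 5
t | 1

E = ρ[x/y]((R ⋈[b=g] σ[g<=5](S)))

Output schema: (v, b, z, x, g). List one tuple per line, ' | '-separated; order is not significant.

Row counts bottom-up:
  R → 6
  S → 4
  σ[g<=5](S) → 2
  (R ⋈[b=g] σ[g<=5](S)) → 2
  ρ[x/y]((R ⋈[b=g] σ[g<=5](S))) → 2

== RESULT ==
v | b | z | x | g
p | 5 | q | r | 5
p | 5 | s | r | 5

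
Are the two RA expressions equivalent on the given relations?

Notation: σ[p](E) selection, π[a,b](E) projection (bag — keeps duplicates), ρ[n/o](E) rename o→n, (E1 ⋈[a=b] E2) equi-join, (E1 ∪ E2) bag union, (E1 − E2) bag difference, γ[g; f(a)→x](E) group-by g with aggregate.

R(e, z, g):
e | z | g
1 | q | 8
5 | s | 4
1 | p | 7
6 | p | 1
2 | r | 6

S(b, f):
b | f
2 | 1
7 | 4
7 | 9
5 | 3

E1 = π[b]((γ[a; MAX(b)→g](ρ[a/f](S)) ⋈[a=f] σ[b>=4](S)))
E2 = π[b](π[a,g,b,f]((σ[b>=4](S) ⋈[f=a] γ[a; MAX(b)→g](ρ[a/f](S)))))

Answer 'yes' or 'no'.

E1 stepwise |·|:
  S → 4
  ρ[a/f](S) → 4
  γ[a; MAX(b)→g](ρ[a/f](S)) → 4
  S → 4
  σ[b>=4](S) → 3
  (γ[a; MAX(b)→g](ρ[a/f](S)) ⋈[a=f] σ[b>=4](S)) → 3
  π[b]((γ[a; MAX(b)→g](ρ[a/f](S)) ⋈[a=f] σ[b>=4](S))) → 3
E2 stepwise |·|:
  S → 4
  σ[b>=4](S) → 3
  S → 4
  ρ[a/f](S) → 4
  γ[a; MAX(b)→g](ρ[a/f](S)) → 4
  (σ[b>=4](S) ⋈[f=a] γ[a; MAX(b)→g](ρ[a/f](S))) → 3
  π[a,g,b,f]((σ[b>=4](S) ⋈[f=a] γ[a; MAX(b)→g](ρ[a/f](S)))) → 3
  π[b](π[a,g,b,f]((σ[b>=4](S) ⋈[f=a] γ[a; MAX(b)→g](ρ[a/f](S))))) → 3

E1 and E2 produce the same multiset:
b
5
7
7

yes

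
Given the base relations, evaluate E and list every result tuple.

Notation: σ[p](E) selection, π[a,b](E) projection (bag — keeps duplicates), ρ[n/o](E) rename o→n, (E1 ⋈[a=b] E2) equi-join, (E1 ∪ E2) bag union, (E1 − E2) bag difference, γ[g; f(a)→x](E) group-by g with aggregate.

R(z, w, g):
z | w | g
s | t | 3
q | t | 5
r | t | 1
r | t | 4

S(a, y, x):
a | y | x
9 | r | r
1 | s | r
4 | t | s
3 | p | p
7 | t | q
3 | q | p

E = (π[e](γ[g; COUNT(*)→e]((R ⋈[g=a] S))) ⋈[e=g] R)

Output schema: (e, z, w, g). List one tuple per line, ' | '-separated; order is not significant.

Stepwise |·|:
  R → 4
  S → 6
  (R ⋈[g=a] S) → 4
  γ[g; COUNT(*)→e]((R ⋈[g=a] S)) → 3
  π[e](γ[g; COUNT(*)→e]((R ⋈[g=a] S))) → 3
  R → 4
  (π[e](γ[g; COUNT(*)→e]((R ⋈[g=a] S))) ⋈[e=g] R) → 2

== RESULT ==
e | z | w | g
1 | r | t | 1
1 | r | t | 1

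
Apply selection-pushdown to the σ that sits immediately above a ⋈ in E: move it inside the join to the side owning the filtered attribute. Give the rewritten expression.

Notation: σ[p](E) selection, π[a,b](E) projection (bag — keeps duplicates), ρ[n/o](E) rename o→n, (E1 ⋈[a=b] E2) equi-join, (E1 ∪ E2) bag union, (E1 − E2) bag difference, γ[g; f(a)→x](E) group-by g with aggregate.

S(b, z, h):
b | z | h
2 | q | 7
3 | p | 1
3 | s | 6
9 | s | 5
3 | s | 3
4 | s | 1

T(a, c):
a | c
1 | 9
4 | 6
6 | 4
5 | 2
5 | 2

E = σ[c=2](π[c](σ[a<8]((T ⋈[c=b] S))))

σ filters on a, owned by the left side.
E' = σ[c=2](π[c]((σ[a<8](T) ⋈[c=b] S)))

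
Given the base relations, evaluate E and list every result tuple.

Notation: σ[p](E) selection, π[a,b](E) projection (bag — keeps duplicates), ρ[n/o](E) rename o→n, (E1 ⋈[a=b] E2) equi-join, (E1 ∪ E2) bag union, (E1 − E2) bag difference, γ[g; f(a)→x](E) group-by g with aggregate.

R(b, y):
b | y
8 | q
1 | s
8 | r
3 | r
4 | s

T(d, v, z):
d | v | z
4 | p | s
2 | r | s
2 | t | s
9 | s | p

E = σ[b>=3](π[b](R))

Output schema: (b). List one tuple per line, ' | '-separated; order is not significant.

Per-node cardinality:
  R → 5
  π[b](R) → 5
  σ[b>=3](π[b](R)) → 4

== RESULT ==
b
3
4
8
8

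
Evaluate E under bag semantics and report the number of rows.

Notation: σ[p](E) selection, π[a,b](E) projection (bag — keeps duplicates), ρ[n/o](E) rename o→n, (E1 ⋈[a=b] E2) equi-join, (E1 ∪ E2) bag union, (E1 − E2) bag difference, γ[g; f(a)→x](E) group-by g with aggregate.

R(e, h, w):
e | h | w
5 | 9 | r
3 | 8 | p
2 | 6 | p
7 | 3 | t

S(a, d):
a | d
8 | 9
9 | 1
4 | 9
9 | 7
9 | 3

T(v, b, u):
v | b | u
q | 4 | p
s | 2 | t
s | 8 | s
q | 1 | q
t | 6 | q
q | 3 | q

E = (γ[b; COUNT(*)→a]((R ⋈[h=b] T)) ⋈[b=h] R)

Subexpression sizes:
  R → 4
  T → 6
  (R ⋈[h=b] T) → 3
  γ[b; COUNT(*)→a]((R ⋈[h=b] T)) → 3
  R → 4
  (γ[b; COUNT(*)→a]((R ⋈[h=b] T)) ⋈[b=h] R) → 3

|E| = 3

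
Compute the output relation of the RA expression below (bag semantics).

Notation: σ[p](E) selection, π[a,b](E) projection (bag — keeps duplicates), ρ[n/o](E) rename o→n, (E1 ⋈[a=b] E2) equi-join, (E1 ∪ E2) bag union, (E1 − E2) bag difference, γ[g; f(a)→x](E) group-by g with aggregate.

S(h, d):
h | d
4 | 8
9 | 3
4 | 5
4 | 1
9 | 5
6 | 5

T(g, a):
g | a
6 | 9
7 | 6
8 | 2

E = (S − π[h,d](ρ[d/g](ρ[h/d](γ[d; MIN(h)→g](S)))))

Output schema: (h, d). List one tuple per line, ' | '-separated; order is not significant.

Row counts bottom-up:
  S → 6
  S → 6
  γ[d; MIN(h)→g](S) → 4
  ρ[h/d](γ[d; MIN(h)→g](S)) → 4
  ρ[d/g](ρ[h/d](γ[d; MIN(h)→g](S))) → 4
  π[h,d](ρ[d/g](ρ[h/d](γ[d; MIN(h)→g](S)))) → 4
  (S − π[h,d](ρ[d/g](ρ[h/d](γ[d; MIN(h)→g](S))))) → 6

== RESULT ==
h | d
4 | 1
4 | 5
4 | 8
6 | 5
9 | 3
9 | 5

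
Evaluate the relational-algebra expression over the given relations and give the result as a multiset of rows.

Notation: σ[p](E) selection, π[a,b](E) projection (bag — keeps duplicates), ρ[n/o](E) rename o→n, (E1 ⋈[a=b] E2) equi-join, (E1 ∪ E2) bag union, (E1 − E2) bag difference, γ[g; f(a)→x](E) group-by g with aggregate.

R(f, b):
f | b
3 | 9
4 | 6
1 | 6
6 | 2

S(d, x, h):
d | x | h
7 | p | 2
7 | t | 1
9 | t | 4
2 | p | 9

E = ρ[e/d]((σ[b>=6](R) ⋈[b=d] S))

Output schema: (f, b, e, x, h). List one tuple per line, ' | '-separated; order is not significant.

Stepwise |·|:
  R → 4
  σ[b>=6](R) → 3
  S → 4
  (σ[b>=6](R) ⋈[b=d] S) → 1
  ρ[e/d]((σ[b>=6](R) ⋈[b=d] S)) → 1

== RESULT ==
f | b | e | x | h
3 | 9 | 9 | t | 4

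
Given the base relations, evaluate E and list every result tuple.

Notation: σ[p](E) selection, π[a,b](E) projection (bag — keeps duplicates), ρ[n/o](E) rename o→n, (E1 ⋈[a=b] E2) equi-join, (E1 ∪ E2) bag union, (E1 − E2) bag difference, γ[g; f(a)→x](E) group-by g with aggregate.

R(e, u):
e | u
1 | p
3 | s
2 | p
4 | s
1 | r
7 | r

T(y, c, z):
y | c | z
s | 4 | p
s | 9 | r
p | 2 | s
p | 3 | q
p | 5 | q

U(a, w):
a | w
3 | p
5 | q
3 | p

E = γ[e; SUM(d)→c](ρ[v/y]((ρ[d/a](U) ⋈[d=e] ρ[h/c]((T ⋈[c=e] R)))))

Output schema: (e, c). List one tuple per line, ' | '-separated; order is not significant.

Row counts bottom-up:
  U → 3
  ρ[d/a](U) → 3
  T → 5
  R → 6
  (T ⋈[c=e] R) → 3
  ρ[h/c]((T ⋈[c=e] R)) → 3
  (ρ[d/a](U) ⋈[d=e] ρ[h/c]((T ⋈[c=e] R))) → 2
  ρ[v/y]((ρ[d/a](U) ⋈[d=e] ρ[h/c]((T ⋈[c=e] R)))) → 2
  γ[e; SUM(d)→c](ρ[v/y]((ρ[d/a](U) ⋈[d=e] ρ[h/c]((T ⋈[c=e] R))))) → 1

== RESULT ==
e | c
3 | 6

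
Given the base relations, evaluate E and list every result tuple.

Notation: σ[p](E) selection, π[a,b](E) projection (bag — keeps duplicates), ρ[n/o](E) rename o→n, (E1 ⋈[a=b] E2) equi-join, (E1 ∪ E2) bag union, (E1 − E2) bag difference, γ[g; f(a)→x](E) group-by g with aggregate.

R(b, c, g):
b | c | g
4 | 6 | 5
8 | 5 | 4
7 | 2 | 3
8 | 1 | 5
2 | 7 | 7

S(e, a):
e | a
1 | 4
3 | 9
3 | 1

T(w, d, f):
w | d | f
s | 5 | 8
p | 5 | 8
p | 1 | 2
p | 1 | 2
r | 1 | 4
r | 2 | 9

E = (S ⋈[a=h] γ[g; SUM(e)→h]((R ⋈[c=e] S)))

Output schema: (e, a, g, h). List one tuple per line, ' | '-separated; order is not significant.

Subexpression sizes:
  S → 3
  R → 5
  S → 3
  (R ⋈[c=e] S) → 1
  γ[g; SUM(e)→h]((R ⋈[c=e] S)) → 1
  (S ⋈[a=h] γ[g; SUM(e)→h]((R ⋈[c=e] S))) → 1

== RESULT ==
e | a | g | h
3 | 1 | 5 | 1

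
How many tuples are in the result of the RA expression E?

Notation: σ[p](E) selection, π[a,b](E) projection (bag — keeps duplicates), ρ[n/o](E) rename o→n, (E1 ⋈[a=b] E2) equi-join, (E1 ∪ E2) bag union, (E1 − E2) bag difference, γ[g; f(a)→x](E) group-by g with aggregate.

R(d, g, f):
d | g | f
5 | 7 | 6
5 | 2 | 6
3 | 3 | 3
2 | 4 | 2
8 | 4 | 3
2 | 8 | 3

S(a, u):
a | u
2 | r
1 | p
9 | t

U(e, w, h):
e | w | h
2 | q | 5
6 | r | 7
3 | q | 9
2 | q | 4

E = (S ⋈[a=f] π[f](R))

Subexpression sizes:
  S → 3
  R → 6
  π[f](R) → 6
  (S ⋈[a=f] π[f](R)) → 1

|E| = 1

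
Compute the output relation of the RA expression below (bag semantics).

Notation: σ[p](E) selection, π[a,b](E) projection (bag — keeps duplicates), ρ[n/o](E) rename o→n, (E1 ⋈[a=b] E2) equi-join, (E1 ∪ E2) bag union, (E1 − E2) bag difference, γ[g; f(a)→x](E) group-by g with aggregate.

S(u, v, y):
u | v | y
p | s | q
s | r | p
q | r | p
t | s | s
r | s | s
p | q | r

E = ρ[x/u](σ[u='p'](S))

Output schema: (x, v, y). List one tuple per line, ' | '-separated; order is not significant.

Stepwise |·|:
  S → 6
  σ[u='p'](S) → 2
  ρ[x/u](σ[u='p'](S)) → 2

== RESULT ==
x | v | y
p | q | r
p | s | q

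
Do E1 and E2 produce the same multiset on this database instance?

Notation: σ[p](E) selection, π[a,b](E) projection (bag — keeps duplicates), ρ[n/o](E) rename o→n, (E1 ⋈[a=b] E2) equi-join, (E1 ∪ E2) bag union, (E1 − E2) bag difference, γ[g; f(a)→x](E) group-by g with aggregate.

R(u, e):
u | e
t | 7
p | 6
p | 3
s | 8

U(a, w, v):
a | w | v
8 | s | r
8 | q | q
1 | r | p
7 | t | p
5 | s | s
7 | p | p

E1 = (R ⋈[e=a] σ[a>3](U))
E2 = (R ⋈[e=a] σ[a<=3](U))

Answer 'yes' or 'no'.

E1 subexpression sizes:
  R → 4
  U → 6
  σ[a>3](U) → 5
  (R ⋈[e=a] σ[a>3](U)) → 4
E2 subexpression sizes:
  R → 4
  U → 6
  σ[a<=3](U) → 1
  (R ⋈[e=a] σ[a<=3](U)) → 0

E1 result:
u | e | a | w | v
s | 8 | 8 | q | q
s | 8 | 8 | s | r
t | 7 | 7 | p | p
t | 7 | 7 | t | p
E2 result:
u | e | a | w | v
(0 rows)
Witness: ('s', 8, 8, 's', 'r') appears 1× in E1 but 0× in E2.

no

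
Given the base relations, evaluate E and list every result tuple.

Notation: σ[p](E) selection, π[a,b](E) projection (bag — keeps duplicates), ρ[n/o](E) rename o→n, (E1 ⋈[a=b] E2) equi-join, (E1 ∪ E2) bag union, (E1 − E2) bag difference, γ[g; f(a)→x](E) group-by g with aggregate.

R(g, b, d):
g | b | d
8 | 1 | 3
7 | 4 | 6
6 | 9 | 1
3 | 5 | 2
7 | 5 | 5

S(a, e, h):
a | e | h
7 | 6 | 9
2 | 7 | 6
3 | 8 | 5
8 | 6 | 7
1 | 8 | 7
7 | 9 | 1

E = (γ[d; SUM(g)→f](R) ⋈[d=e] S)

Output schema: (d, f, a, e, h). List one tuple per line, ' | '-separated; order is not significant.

Per-node cardinality:
  R → 5
  γ[d; SUM(g)→f](R) → 5
  S → 6
  (γ[d; SUM(g)→f](R) ⋈[d=e] S) → 2

== RESULT ==
d | f | a | e | h
6 | 7 | 7 | 6 | 9
6 | 7 | 8 | 6 | 7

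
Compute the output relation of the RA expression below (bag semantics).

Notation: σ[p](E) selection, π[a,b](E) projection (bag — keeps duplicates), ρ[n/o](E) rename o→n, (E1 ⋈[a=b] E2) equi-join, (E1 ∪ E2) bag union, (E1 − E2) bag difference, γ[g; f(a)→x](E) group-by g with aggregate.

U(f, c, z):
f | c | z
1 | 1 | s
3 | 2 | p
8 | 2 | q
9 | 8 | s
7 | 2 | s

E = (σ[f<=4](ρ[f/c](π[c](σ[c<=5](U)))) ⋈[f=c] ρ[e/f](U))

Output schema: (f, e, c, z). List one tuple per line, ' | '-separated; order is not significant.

Per-node cardinality:
  U → 5
  σ[c<=5](U) → 4
  π[c](σ[c<=5](U)) → 4
  ρ[f/c](π[c](σ[c<=5](U))) → 4
  σ[f<=4](ρ[f/c](π[c](σ[c<=5](U)))) → 4
  U → 5
  ρ[e/f](U) → 5
  (σ[f<=4](ρ[f/c](π[c](σ[c<=5](U)))) ⋈[f=c] ρ[e/f](U)) → 10

== RESULT ==
f | e | c | z
1 | 1 | 1 | s
2 | 3 | 2 | p
2 | 3 | 2 | p
2 | 3 | 2 | p
2 | 7 | 2 | s
2 | 7 | 2 | s
2 | 7 | 2 | s
2 | 8 | 2 | q
2 | 8 | 2 | q
2 | 8 | 2 | q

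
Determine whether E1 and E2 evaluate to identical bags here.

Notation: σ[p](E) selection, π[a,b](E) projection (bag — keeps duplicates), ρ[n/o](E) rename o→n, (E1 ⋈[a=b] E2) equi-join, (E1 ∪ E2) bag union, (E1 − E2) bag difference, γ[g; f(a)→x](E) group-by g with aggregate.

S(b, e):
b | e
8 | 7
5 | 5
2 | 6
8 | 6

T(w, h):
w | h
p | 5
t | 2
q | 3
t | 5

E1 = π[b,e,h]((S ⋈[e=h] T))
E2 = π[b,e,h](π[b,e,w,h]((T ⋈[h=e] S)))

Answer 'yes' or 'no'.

E1 per-node cardinality:
  S → 4
  T → 4
  (S ⋈[e=h] T) → 2
  π[b,e,h]((S ⋈[e=h] T)) → 2
E2 per-node cardinality:
  T → 4
  S → 4
  (T ⋈[h=e] S) → 2
  π[b,e,w,h]((T ⋈[h=e] S)) → 2
  π[b,e,h](π[b,e,w,h]((T ⋈[h=e] S))) → 2

E1 and E2 produce the same multiset:
b | e | h
5 | 5 | 5
5 | 5 | 5

yes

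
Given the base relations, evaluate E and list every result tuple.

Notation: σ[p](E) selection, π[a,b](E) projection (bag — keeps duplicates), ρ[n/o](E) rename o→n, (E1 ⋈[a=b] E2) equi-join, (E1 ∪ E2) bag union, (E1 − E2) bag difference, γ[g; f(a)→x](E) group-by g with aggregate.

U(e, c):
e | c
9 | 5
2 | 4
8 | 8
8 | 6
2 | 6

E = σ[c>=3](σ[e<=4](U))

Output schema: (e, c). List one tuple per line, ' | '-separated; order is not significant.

Subexpression sizes:
  U → 5
  σ[e<=4](U) → 2
  σ[c>=3](σ[e<=4](U)) → 2

== RESULT ==
e | c
2 | 4
2 | 6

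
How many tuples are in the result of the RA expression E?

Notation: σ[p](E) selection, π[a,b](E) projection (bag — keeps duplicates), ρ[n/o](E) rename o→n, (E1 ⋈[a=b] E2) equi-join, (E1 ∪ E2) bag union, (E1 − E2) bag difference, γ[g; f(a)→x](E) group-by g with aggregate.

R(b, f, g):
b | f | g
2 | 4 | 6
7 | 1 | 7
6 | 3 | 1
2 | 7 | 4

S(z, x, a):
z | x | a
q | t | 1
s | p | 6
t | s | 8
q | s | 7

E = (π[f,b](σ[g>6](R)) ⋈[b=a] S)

Subexpression sizes:
  R → 4
  σ[g>6](R) → 1
  π[f,b](σ[g>6](R)) → 1
  S → 4
  (π[f,b](σ[g>6](R)) ⋈[b=a] S) → 1

|E| = 1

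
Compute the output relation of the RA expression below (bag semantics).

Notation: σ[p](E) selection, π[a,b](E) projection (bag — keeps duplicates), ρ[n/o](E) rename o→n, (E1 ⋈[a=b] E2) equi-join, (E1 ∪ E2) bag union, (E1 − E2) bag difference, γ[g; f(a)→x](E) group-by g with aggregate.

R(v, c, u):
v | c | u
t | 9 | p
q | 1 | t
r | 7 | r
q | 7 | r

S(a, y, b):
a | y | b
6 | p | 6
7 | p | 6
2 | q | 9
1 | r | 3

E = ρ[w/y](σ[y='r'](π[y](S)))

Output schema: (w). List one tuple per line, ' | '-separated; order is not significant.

Stepwise |·|:
  S → 4
  π[y](S) → 4
  σ[y='r'](π[y](S)) → 1
  ρ[w/y](σ[y='r'](π[y](S))) → 1

== RESULT ==
w
r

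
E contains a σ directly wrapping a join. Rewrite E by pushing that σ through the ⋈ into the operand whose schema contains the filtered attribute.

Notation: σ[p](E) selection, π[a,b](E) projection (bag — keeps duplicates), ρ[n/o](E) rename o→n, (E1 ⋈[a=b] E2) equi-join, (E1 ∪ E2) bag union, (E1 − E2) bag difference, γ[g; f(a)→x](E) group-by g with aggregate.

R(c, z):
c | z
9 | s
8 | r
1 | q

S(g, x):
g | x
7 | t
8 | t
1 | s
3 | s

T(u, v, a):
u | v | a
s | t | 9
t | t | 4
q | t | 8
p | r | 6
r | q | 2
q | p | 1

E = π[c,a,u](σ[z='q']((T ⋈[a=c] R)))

σ filters on z, owned by the right side.
E' = π[c,a,u]((T ⋈[a=c] σ[z='q'](R)))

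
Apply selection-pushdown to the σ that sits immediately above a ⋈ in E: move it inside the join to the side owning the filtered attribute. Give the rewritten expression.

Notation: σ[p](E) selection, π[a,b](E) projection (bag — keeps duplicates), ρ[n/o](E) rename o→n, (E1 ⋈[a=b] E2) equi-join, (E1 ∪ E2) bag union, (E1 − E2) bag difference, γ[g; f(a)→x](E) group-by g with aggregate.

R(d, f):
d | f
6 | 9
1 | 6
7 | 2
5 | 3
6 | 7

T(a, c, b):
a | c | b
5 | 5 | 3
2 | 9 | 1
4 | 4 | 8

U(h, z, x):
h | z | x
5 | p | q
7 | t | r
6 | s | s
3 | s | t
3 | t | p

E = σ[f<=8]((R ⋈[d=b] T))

σ filters on f, owned by the left side.
E' = (σ[f<=8](R) ⋈[d=b] T)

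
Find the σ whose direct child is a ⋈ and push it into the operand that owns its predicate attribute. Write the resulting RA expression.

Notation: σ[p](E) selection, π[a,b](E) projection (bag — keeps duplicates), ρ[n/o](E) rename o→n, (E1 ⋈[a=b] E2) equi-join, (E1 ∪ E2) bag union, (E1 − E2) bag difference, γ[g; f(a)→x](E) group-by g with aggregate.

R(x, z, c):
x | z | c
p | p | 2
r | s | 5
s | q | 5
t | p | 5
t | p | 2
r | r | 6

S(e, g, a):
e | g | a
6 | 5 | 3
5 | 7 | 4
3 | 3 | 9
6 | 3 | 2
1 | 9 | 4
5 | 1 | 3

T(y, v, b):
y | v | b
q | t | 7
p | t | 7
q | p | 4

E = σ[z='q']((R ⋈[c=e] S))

σ filters on z, owned by the left side.
E' = (σ[z='q'](R) ⋈[c=e] S)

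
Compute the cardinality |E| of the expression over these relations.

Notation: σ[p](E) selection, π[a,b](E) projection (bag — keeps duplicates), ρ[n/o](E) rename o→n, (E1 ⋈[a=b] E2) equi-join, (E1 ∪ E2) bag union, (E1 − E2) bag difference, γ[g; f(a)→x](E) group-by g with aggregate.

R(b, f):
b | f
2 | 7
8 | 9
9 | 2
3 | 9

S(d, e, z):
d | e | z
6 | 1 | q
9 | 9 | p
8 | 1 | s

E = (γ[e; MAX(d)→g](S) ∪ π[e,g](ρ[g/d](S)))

Per-node cardinality:
  S → 3
  γ[e; MAX(d)→g](S) → 2
  S → 3
  ρ[g/d](S) → 3
  π[e,g](ρ[g/d](S)) → 3
  (γ[e; MAX(d)→g](S) ∪ π[e,g](ρ[g/d](S))) → 5

|E| = 5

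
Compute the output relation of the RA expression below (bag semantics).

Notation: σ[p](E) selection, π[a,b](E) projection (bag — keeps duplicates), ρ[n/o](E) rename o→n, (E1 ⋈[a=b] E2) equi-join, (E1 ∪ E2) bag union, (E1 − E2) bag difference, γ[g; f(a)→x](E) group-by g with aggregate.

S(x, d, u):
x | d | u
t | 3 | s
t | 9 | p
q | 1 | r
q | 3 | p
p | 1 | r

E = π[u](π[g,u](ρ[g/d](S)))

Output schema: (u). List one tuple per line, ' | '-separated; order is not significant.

Subexpression sizes:
  S → 5
  ρ[g/d](S) → 5
  π[g,u](ρ[g/d](S)) → 5
  π[u](π[g,u](ρ[g/d](S))) → 5

== RESULT ==
u
p
p
r
r
s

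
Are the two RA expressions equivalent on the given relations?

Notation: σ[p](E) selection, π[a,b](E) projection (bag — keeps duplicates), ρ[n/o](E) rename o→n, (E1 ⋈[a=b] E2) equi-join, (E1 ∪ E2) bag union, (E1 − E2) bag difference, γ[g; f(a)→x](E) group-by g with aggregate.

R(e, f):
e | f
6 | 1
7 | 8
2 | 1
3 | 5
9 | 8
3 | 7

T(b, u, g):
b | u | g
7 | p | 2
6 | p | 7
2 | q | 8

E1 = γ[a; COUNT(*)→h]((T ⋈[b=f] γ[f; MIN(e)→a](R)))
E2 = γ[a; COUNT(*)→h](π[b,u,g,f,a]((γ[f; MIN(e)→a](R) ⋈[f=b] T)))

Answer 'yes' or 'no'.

E1 subexpression sizes:
  T → 3
  R → 6
  γ[f; MIN(e)→a](R) → 4
  (T ⋈[b=f] γ[f; MIN(e)→a](R)) → 1
  γ[a; COUNT(*)→h]((T ⋈[b=f] γ[f; MIN(e)→a](R))) → 1
E2 subexpression sizes:
  R → 6
  γ[f; MIN(e)→a](R) → 4
  T → 3
  (γ[f; MIN(e)→a](R) ⋈[f=b] T) → 1
  π[b,u,g,f,a]((γ[f; MIN(e)→a](R) ⋈[f=b] T)) → 1
  γ[a; COUNT(*)→h](π[b,u,g,f,a]((γ[f; MIN(e)→a](R) ⋈[f=b] T))) → 1

E1 and E2 produce the same multiset:
a | h
3 | 1

yes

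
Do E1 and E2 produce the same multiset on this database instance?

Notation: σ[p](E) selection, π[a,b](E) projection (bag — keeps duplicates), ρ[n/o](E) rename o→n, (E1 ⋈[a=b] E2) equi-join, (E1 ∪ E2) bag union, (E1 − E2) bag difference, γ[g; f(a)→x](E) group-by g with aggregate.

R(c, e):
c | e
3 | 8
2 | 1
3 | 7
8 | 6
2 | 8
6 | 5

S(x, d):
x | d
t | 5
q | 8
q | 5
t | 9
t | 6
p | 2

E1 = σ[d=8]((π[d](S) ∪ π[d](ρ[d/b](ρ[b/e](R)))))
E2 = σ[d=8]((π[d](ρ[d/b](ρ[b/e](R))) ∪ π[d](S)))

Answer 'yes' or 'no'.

E1 stepwise |·|:
  S → 6
  π[d](S) → 6
  R → 6
  ρ[b/e](R) → 6
  ρ[d/b](ρ[b/e](R)) → 6
  π[d](ρ[d/b](ρ[b/e](R))) → 6
  (π[d](S) ∪ π[d](ρ[d/b](ρ[b/e](R)))) → 12
  σ[d=8]((π[d](S) ∪ π[d](ρ[d/b](ρ[b/e](R))))) → 3
E2 stepwise |·|:
  R → 6
  ρ[b/e](R) → 6
  ρ[d/b](ρ[b/e](R)) → 6
  π[d](ρ[d/b](ρ[b/e](R))) → 6
  S → 6
  π[d](S) → 6
  (π[d](ρ[d/b](ρ[b/e](R))) ∪ π[d](S)) → 12
  σ[d=8]((π[d](ρ[d/b](ρ[b/e](R))) ∪ π[d](S))) → 3

E1 and E2 produce the same multiset:
d
8
8
8

yes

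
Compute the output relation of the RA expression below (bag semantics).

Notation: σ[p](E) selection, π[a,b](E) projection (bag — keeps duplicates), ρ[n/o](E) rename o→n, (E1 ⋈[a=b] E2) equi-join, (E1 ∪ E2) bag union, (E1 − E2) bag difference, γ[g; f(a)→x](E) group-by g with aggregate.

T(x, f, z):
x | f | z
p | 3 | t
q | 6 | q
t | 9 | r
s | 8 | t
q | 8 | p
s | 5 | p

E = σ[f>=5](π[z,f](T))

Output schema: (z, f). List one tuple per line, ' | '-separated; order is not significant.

Per-node cardinality:
  T → 6
  π[z,f](T) → 6
  σ[f>=5](π[z,f](T)) → 5

== RESULT ==
z | f
p | 5
p | 8
q | 6
r | 9
t | 8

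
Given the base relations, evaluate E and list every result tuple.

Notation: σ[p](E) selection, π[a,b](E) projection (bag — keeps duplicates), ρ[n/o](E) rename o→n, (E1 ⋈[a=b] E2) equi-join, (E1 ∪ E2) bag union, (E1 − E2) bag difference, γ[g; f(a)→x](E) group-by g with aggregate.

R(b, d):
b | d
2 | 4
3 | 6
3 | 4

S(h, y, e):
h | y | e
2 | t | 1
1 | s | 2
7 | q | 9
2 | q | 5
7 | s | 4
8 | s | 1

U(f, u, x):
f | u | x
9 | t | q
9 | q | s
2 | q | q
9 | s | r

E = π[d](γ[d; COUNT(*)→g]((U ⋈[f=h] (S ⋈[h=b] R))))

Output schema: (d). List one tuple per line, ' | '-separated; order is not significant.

Stepwise |·|:
  U → 4
  S → 6
  R → 3
  (S ⋈[h=b] R) → 2
  (U ⋈[f=h] (S ⋈[h=b] R)) → 2
  γ[d; COUNT(*)→g]((U ⋈[f=h] (S ⋈[h=b] R))) → 1
  π[d](γ[d; COUNT(*)→g]((U ⋈[f=h] (S ⋈[h=b] R)))) → 1

== RESULT ==
d
4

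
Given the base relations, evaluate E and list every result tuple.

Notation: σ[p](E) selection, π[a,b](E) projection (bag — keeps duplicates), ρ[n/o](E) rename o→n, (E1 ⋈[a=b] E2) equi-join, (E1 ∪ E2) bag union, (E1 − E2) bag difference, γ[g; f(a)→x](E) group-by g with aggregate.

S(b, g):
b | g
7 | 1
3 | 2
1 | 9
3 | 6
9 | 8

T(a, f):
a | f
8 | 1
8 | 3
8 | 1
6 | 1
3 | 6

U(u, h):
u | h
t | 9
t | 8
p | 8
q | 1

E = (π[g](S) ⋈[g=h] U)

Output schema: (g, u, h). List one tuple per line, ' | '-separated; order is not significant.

Per-node cardinality:
  S → 5
  π[g](S) → 5
  U → 4
  (π[g](S) ⋈[g=h] U) → 4

== RESULT ==
g | u | h
1 | q | 1
8 | p | 8
8 | t | 8
9 | t | 9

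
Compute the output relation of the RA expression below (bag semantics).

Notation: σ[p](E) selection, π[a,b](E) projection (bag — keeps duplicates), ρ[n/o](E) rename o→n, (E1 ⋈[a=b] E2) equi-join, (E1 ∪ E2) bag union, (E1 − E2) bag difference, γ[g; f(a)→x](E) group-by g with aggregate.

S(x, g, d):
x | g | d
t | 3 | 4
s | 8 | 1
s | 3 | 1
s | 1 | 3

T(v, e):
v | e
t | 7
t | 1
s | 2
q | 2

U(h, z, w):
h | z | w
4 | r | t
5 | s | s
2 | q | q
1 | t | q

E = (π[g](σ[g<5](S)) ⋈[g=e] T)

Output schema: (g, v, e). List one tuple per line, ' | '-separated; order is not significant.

Per-node cardinality:
  S → 4
  σ[g<5](S) → 3
  π[g](σ[g<5](S)) → 3
  T → 4
  (π[g](σ[g<5](S)) ⋈[g=e] T) → 1

== RESULT ==
g | v | e
1 | t | 1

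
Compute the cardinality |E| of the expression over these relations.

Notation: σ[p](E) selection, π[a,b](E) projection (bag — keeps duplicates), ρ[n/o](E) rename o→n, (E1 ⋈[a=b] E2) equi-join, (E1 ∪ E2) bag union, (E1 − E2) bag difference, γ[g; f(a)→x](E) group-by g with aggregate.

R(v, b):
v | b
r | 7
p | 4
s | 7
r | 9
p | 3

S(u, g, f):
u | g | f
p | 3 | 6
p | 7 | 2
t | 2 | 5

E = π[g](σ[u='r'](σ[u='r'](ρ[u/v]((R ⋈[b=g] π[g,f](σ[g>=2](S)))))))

Per-node cardinality:
  R → 5
  S → 3
  σ[g>=2](S) → 3
  π[g,f](σ[g>=2](S)) → 3
  (R ⋈[b=g] π[g,f](σ[g>=2](S))) → 3
  ρ[u/v]((R ⋈[b=g] π[g,f](σ[g>=2](S)))) → 3
  σ[u='r'](ρ[u/v]((R ⋈[b=g] π[g,f](σ[g>=2](S))))) → 1
  σ[u='r'](σ[u='r'](ρ[u/v]((R ⋈[b=g] π[g,f](σ[g>=2](S)))))) → 1
  π[g](σ[u='r'](σ[u='r'](ρ[u/v]((R ⋈[b=g] π[g,f](σ[g>=2](S))))))) → 1

|E| = 1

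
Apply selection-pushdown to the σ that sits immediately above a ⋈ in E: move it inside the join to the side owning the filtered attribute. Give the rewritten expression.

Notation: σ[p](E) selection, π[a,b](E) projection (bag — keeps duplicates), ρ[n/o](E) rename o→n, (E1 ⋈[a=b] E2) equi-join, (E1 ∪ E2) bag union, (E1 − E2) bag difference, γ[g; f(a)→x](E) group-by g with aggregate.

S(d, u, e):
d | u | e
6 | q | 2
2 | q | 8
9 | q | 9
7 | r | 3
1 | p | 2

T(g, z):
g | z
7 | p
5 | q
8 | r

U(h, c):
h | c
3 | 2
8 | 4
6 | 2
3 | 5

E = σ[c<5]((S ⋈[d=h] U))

σ filters on c, owned by the right side.
E' = (S ⋈[d=h] σ[c<5](U))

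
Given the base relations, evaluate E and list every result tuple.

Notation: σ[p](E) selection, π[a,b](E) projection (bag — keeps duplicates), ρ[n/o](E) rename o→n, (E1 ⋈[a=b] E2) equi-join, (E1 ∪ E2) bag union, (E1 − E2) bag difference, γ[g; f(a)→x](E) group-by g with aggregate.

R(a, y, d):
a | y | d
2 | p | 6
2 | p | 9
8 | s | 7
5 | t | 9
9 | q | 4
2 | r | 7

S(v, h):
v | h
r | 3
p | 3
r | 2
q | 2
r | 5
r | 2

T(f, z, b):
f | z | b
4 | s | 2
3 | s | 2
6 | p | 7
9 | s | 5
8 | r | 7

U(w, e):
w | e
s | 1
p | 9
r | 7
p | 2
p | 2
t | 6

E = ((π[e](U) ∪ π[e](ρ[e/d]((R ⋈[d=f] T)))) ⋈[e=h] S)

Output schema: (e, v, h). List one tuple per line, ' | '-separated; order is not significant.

Per-node cardinality:
  U → 6
  π[e](U) → 6
  R → 6
  T → 5
  (R ⋈[d=f] T) → 4
  ρ[e/d]((R ⋈[d=f] T)) → 4
  π[e](ρ[e/d]((R ⋈[d=f] T))) → 4
  (π[e](U) ∪ π[e](ρ[e/d]((R ⋈[d=f] T)))) → 10
  S → 6
  ((π[e](U) ∪ π[e](ρ[e/d]((R ⋈[d=f] T)))) ⋈[e=h] S) → 6

== RESULT ==
e | v | h
2 | q | 2
2 | q | 2
2 | r | 2
2 | r | 2
2 | r | 2
2 | r | 2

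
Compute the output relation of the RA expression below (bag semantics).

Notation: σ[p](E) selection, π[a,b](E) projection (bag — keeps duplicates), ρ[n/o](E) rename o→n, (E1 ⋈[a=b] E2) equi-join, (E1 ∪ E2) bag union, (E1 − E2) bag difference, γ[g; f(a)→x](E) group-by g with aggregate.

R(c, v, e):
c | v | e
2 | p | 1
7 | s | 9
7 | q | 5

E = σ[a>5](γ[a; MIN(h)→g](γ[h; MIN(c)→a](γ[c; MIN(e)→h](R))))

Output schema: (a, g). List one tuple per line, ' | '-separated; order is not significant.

Row counts bottom-up:
  R → 3
  γ[c; MIN(e)→h](R) → 2
  γ[h; MIN(c)→a](γ[c; MIN(e)→h](R)) → 2
  γ[a; MIN(h)→g](γ[h; MIN(c)→a](γ[c; MIN(e)→h](R))) → 2
  σ[a>5](γ[a; MIN(h)→g](γ[h; MIN(c)→a](γ[c; MIN(e)→h](R)))) → 1

== RESULT ==
a | g
7 | 5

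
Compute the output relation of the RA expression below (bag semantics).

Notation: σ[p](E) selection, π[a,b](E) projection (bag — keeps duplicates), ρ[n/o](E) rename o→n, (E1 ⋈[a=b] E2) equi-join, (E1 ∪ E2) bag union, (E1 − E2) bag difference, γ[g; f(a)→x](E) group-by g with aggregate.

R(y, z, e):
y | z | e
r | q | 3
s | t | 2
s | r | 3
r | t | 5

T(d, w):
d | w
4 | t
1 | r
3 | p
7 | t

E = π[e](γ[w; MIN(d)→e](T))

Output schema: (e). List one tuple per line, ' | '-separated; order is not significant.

Stepwise |·|:
  T → 4
  γ[w; MIN(d)→e](T) → 3
  π[e](γ[w; MIN(d)→e](T)) → 3

== RESULT ==
e
1
3
4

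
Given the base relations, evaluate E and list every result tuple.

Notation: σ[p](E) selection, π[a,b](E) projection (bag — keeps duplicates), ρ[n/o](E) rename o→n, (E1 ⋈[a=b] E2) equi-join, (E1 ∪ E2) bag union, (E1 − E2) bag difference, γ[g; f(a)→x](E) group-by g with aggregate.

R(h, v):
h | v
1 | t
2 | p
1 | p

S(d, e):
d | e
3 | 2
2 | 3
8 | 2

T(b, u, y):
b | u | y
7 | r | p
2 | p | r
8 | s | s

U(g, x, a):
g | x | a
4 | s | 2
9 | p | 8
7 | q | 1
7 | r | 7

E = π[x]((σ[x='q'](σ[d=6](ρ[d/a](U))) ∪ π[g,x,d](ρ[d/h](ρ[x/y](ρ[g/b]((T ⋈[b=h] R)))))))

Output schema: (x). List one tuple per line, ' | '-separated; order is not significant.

Subexpression sizes:
  U → 4
  ρ[d/a](U) → 4
  σ[d=6](ρ[d/a](U)) → 0
  σ[x='q'](σ[d=6](ρ[d/a](U))) → 0
  T → 3
  R → 3
  (T ⋈[b=h] R) → 1
  ρ[g/b]((T ⋈[b=h] R)) → 1
  ρ[x/y](ρ[g/b]((T ⋈[b=h] R))) → 1
  ρ[d/h](ρ[x/y](ρ[g/b]((T ⋈[b=h] R)))) → 1
  π[g,x,d](ρ[d/h](ρ[x/y](ρ[g/b]((T ⋈[b=h] R))))) → 1
  (σ[x='q'](σ[d=6](ρ[d/a](U))) ∪ π[g,x,d](ρ[d/h](ρ[x/y](ρ[g/b]((T ⋈[b=h] R)))))) → 1
  π[x]((σ[x='q'](σ[d=6](ρ[d/a](U))) ∪ π[g,x,d](ρ[d/h](ρ[x/y](ρ[g/b]((T ⋈[b=h] R))))))) → 1

== RESULT ==
x
r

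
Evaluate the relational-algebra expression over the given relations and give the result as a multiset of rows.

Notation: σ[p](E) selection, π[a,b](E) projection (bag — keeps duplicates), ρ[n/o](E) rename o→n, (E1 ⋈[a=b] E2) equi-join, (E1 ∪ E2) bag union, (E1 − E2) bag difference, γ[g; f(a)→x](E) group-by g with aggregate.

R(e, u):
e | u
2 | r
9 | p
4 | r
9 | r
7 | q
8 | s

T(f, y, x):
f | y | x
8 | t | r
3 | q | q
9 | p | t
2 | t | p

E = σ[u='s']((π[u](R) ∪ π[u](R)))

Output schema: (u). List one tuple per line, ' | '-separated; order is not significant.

Subexpression sizes:
  R → 6
  π[u](R) → 6
  R → 6
  π[u](R) → 6
  (π[u](R) ∪ π[u](R)) → 12
  σ[u='s']((π[u](R) ∪ π[u](R))) → 2

== RESULT ==
u
s
s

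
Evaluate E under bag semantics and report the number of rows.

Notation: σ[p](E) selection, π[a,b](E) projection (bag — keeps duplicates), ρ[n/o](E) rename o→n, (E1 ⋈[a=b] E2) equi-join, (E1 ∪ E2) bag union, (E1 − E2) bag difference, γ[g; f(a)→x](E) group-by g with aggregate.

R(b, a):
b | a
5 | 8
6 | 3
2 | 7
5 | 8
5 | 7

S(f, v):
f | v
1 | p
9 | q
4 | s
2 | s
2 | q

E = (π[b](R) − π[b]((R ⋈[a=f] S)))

Row counts bottom-up:
  R → 5
  π[b](R) → 5
  R → 5
  S → 5
  (R ⋈[a=f] S) → 0
  π[b]((R ⋈[a=f] S)) → 0
  (π[b](R) − π[b]((R ⋈[a=f] S))) → 5

|E| = 5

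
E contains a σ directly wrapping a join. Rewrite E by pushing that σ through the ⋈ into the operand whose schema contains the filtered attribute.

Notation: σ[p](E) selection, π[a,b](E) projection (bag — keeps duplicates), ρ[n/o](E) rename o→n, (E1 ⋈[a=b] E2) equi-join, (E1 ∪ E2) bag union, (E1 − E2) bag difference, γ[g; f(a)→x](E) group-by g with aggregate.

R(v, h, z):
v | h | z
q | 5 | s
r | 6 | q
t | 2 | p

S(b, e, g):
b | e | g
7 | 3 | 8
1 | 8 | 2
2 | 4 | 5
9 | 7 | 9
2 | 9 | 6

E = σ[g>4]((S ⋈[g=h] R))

σ filters on g, owned by the left side.
E' = (σ[g>4](S) ⋈[g=h] R)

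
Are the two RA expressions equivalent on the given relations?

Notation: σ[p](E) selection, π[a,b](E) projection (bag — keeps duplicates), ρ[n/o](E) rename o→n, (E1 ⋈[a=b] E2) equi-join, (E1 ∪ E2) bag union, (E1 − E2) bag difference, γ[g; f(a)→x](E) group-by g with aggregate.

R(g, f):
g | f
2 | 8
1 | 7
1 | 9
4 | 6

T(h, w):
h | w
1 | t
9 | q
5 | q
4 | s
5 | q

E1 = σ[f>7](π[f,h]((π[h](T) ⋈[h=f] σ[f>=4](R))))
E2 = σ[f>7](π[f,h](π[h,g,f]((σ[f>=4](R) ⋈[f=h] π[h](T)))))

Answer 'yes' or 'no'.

E1 subexpression sizes:
  T → 5
  π[h](T) → 5
  R → 4
  σ[f>=4](R) → 4
  (π[h](T) ⋈[h=f] σ[f>=4](R)) → 1
  π[f,h]((π[h](T) ⋈[h=f] σ[f>=4](R))) → 1
  σ[f>7](π[f,h]((π[h](T) ⋈[h=f] σ[f>=4](R)))) → 1
E2 subexpression sizes:
  R → 4
  σ[f>=4](R) → 4
  T → 5
  π[h](T) → 5
  (σ[f>=4](R) ⋈[f=h] π[h](T)) → 1
  π[h,g,f]((σ[f>=4](R) ⋈[f=h] π[h](T))) → 1
  π[f,h](π[h,g,f]((σ[f>=4](R) ⋈[f=h] π[h](T)))) → 1
  σ[f>7](π[f,h](π[h,g,f]((σ[f>=4](R) ⋈[f=h] π[h](T))))) → 1

E1 and E2 produce the same multiset:
f | h
9 | 9

yes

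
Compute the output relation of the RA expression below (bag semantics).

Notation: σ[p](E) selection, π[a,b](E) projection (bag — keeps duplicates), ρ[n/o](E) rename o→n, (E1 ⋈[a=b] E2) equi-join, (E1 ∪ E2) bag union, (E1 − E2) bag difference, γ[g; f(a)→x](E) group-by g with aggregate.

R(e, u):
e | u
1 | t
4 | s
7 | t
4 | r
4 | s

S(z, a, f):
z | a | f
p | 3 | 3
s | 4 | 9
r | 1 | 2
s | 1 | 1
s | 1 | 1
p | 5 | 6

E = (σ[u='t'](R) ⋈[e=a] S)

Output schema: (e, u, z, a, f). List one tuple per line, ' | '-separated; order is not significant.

Subexpression sizes:
  R → 5
  σ[u='t'](R) → 2
  S → 6
  (σ[u='t'](R) ⋈[e=a] S) → 3

== RESULT ==
e | u | z | a | f
1 | t | r | 1 | 2
1 | t | s | 1 | 1
1 | t | s | 1 | 1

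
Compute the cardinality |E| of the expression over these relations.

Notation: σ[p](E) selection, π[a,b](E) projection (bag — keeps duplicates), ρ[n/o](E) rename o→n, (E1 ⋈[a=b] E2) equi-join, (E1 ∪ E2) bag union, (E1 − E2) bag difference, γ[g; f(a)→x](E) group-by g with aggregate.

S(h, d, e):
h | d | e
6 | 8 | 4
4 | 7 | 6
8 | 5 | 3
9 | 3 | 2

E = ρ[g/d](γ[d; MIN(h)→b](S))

Stepwise |·|:
  S → 4
  γ[d; MIN(h)→b](S) → 4
  ρ[g/d](γ[d; MIN(h)→b](S)) → 4

|E| = 4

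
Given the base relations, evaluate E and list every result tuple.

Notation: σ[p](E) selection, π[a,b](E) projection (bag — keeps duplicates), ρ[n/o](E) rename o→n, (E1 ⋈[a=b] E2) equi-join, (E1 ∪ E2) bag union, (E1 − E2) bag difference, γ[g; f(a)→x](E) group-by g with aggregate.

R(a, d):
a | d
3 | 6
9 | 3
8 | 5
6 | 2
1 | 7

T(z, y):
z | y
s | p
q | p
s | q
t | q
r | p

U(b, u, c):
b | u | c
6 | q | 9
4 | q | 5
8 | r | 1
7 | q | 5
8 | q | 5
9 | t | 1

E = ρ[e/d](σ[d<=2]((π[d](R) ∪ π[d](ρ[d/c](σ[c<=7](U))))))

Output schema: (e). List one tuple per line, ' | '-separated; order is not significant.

Per-node cardinality:
  R → 5
  π[d](R) → 5
  U → 6
  σ[c<=7](U) → 5
  ρ[d/c](σ[c<=7](U)) → 5
  π[d](ρ[d/c](σ[c<=7](U))) → 5
  (π[d](R) ∪ π[d](ρ[d/c](σ[c<=7](U)))) → 10
  σ[d<=2]((π[d](R) ∪ π[d](ρ[d/c](σ[c<=7](U))))) → 3
  ρ[e/d](σ[d<=2]((π[d](R) ∪ π[d](ρ[d/c](σ[c<=7](U)))))) → 3

== RESULT ==
e
1
1
2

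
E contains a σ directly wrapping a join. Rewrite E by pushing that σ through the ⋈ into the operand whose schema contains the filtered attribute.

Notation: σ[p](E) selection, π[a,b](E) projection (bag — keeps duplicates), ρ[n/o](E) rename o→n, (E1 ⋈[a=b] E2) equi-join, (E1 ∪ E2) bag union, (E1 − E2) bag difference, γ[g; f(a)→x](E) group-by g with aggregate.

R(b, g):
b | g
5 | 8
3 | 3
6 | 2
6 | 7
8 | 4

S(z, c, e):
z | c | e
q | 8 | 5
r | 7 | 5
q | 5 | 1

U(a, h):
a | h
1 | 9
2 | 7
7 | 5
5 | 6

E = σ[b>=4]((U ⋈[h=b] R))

σ filters on b, owned by the right side.
E' = (U ⋈[h=b] σ[b>=4](R))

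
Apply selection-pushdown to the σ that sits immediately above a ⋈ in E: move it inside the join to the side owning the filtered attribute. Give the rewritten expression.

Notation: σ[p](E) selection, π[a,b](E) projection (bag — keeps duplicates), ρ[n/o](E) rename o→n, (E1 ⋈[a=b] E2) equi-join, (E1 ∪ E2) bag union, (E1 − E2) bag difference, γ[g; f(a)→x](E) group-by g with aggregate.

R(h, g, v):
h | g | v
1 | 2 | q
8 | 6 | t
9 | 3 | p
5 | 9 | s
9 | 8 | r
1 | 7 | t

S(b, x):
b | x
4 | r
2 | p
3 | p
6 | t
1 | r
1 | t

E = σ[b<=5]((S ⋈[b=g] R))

σ filters on b, owned by the left side.
E' = (σ[b<=5](S) ⋈[b=g] R)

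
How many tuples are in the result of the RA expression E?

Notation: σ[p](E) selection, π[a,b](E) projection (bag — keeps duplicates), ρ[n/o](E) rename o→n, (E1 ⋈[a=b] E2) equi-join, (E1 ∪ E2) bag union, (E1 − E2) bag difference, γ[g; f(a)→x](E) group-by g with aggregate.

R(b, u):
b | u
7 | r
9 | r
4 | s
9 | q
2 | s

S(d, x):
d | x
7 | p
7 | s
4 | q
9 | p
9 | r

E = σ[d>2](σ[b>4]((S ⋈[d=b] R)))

Per-node cardinality:
  S → 5
  R → 5
  (S ⋈[d=b] R) → 7
  σ[b>4]((S ⋈[d=b] R)) → 6
  σ[d>2](σ[b>4]((S ⋈[d=b] R))) → 6

|E| = 6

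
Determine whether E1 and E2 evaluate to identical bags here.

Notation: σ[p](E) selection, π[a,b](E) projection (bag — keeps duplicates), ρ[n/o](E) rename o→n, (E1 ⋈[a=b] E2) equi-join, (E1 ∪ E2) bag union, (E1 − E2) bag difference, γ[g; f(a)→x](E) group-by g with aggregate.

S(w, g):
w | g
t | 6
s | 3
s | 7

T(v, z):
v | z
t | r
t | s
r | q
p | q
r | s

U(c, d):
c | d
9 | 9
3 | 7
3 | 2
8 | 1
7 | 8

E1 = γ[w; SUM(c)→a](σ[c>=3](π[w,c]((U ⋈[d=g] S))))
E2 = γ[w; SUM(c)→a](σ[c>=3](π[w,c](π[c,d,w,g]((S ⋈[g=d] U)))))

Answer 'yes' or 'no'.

E1 per-node cardinality:
  U → 5
  S → 3
  (U ⋈[d=g] S) → 1
  π[w,c]((U ⋈[d=g] S)) → 1
  σ[c>=3](π[w,c]((U ⋈[d=g] S))) → 1
  γ[w; SUM(c)→a](σ[c>=3](π[w,c]((U ⋈[d=g] S)))) → 1
E2 per-node cardinality:
  S → 3
  U → 5
  (S ⋈[g=d] U) → 1
  π[c,d,w,g]((S ⋈[g=d] U)) → 1
  π[w,c](π[c,d,w,g]((S ⋈[g=d] U))) → 1
  σ[c>=3](π[w,c](π[c,d,w,g]((S ⋈[g=d] U)))) → 1
  γ[w; SUM(c)→a](σ[c>=3](π[w,c](π[c,d,w,g]((S ⋈[g=d] U))))) → 1

E1 and E2 produce the same multiset:
w | a
s | 3

yes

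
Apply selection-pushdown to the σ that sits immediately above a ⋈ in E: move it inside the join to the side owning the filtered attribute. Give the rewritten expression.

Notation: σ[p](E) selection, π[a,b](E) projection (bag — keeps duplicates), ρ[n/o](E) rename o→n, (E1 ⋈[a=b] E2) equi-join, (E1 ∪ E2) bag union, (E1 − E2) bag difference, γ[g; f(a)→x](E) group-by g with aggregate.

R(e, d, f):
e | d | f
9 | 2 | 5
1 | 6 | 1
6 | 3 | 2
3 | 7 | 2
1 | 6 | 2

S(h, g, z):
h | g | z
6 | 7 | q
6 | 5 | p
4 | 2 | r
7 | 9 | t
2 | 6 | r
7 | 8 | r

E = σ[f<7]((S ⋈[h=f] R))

σ filters on f, owned by the right side.
E' = (S ⋈[h=f] σ[f<7](R))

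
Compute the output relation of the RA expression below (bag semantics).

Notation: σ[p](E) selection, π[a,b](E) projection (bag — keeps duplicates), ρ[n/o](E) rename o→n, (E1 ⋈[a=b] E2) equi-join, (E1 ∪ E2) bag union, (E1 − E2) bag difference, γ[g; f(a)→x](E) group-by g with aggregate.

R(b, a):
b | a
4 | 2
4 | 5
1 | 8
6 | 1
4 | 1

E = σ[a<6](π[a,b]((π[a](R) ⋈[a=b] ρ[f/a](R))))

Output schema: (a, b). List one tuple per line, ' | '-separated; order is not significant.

Subexpression sizes:
  R → 5
  π[a](R) → 5
  R → 5
  ρ[f/a](R) → 5
  (π[a](R) ⋈[a=b] ρ[f/a](R)) → 2
  π[a,b]((π[a](R) ⋈[a=b] ρ[f/a](R))) → 2
  σ[a<6](π[a,b]((π[a](R) ⋈[a=b] ρ[f/a](R)))) → 2

== RESULT ==
a | b
1 | 1
1 | 1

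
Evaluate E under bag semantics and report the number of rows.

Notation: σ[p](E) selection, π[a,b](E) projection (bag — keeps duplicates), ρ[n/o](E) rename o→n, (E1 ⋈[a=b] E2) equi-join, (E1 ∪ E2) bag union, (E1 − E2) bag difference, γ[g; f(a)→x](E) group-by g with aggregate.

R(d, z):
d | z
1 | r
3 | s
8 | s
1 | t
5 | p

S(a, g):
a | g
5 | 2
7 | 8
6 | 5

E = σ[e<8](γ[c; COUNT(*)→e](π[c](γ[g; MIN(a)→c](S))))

Subexpression sizes:
  S → 3
  γ[g; MIN(a)→c](S) → 3
  π[c](γ[g; MIN(a)→c](S)) → 3
  γ[c; COUNT(*)→e](π[c](γ[g; MIN(a)→c](S))) → 3
  σ[e<8](γ[c; COUNT(*)→e](π[c](γ[g; MIN(a)→c](S)))) → 3

|E| = 3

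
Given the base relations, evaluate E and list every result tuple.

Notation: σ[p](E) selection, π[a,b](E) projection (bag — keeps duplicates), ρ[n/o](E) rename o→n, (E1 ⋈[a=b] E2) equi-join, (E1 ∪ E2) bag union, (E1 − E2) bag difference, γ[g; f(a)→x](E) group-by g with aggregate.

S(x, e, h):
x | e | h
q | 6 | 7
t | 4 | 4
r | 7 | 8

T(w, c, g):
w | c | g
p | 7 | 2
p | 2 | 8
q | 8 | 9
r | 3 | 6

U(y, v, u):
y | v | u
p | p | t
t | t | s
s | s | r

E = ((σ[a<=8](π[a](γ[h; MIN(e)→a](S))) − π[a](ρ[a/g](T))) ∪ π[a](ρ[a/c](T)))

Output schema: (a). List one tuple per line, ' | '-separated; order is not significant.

Row counts bottom-up:
  S → 3
  γ[h; MIN(e)→a](S) → 3
  π[a](γ[h; MIN(e)→a](S)) → 3
  σ[a<=8](π[a](γ[h; MIN(e)→a](S))) → 3
  T → 4
  ρ[a/g](T) → 4
  π[a](ρ[a/g](T)) → 4
  (σ[a<=8](π[a](γ[h; MIN(e)→a](S))) − π[a](ρ[a/g](T))) → 2
  T → 4
  ρ[a/c](T) → 4
  π[a](ρ[a/c](T)) → 4
  ((σ[a<=8](π[a](γ[h; MIN(e)→a](S))) − π[a](ρ[a/g](T))) ∪ π[a](ρ[a/c](T))) → 6

== RESULT ==
a
2
3
4
7
7
8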